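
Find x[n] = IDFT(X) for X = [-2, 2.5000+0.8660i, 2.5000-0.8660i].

x[n] = (1/3) Σ(k=0 to 2) X[k] · e^(2πikn/3)

Computing each x[n]:
x[0] = 1
x[1] = -2
x[2] = -1

x = [1, -2, -1]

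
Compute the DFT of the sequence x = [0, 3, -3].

X[k] = Σ(n=0 to 2) x[n] · ω_3^(nk)
where ω_3 = e^(-2πi/3)

Computing each X[k]:
X[0] = 0
X[1] = -5.1962i
X[2] = 5.1962i

X = [0, -5.1962i, 5.1962i]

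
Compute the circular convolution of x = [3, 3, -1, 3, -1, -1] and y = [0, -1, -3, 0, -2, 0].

(x ⊛ y)[n] = Σ(m=0 to 5) x[m] · y[(n-m) mod 6]

Computing each output sample:
(x ⊛ y)[0] = 6
(x ⊛ y)[1] = -6
(x ⊛ y)[2] = -10
(x ⊛ y)[3] = -6
(x ⊛ y)[4] = -6
(x ⊛ y)[5] = -14

x ⊛ y = [6, -6, -10, -6, -6, -14]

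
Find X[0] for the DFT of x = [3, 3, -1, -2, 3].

X[0] = Σ(n=0 to 4) x[n] · ω_5^0 = Σ x[n]
= (3) + (3) + (-1) + (-2) + (3)

X[0] = 6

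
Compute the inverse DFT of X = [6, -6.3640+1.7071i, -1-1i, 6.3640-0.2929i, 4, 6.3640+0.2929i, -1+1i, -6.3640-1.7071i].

x[n] = (1/8) Σ(k=0 to 7) X[k] · e^(2πikn/8)

Computing each x[n]:
x[0] = 1
x[1] = -2
x[2] = 1
x[3] = 2
x[4] = 1
x[5] = 3
x[6] = 2
x[7] = -2

x = [1, -2, 1, 2, 1, 3, 2, -2]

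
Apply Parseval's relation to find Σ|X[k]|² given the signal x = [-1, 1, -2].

Parseval: Σ|x[n]|² = (1/N)Σ|X[k]|², so Σ|X[k]|² = N·Σ|x[n]|² = 3·6.0000

Σ|X[k]|² = N·Σ|x[n]|² = 3·6.0000 = 18.0000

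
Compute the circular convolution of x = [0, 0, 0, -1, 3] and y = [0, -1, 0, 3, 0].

(x ⊛ y)[n] = Σ(m=0 to 4) x[m] · y[(n-m) mod 5]

Computing each output sample:
(x ⊛ y)[0] = -3
(x ⊛ y)[1] = -3
(x ⊛ y)[2] = 9
(x ⊛ y)[3] = 0
(x ⊛ y)[4] = 1

x ⊛ y = [-3, -3, 9, 0, 1]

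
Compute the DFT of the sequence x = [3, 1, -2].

X[k] = Σ(n=0 to 2) x[n] · ω_3^(nk)
where ω_3 = e^(-2πi/3)

Computing each X[k]:
X[0] = 2
X[1] = 3.5000-2.5981i
X[2] = 3.5000+2.5981i

X = [2, 3.5000-2.5981i, 3.5000+2.5981i]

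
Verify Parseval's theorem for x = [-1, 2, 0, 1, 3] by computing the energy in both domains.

Time domain:
Σ|x[n]|² = |-1|² + |2|² + |0|² + |1|² + |3|² = 15.0000

Frequency domain:
(1/5)Σ|X[k]|² = (1/5)(|5|² + |-0.2639+1.5388i|² + |-4.7361-0.3633i|² + |-4.7361+0.3633i|² + |-0.2639-1.5388i|²) = (1/5)·75.0000 = 15.0000

Both sides agree, confirming Parseval's theorem.

Σ|x[n]|² = (1/N)Σ|X[k]|² = 15.0000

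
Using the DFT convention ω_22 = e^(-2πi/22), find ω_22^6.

ω_22^6 = e^(-2πi·6/22)
= cos(-2π·6/22) + i·sin(-2π·6/22)
= cos(-12π/22) + i·sin(-12π/22)

ω_22^6 = cos(-12π/22) + i·sin(-12π/22) = -0.1423-0.9898i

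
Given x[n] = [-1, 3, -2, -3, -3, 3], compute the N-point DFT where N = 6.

X[k] = Σ(n=0 to 5) x[n] · ω_6^(nk)
where ω_6 = e^(-2πi/6)

Computing each X[k]:
X[0] = -3
X[1] = 7.5000-0.8660i
X[2] = -4.5000+0.8660i
X[3] = -9
X[4] = -4.5000-0.8660i
X[5] = 7.5000+0.8660i

X = [-3, 7.5000-0.8660i, -4.5000+0.8660i, -9, -4.5000-0.8660i, 7.5000+0.8660i]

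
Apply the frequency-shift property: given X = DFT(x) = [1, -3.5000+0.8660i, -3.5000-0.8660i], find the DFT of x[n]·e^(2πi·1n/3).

Modulation property: DFT(ω_3^(-1n)·x[n]) = X[(k-1) mod 3], so circularly shift X by 1 positions.

X[k-1] = [-3.5000-0.8660i, 1, -3.5000+0.8660i]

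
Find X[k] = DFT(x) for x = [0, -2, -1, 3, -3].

X[k] = Σ(n=0 to 4) x[n] · ω_5^(nk)
where ω_5 = e^(-2πi/5)

Computing each X[k]:
X[0] = -3
X[1] = -3.1631+1.4001i
X[2] = 4.6631-4.3920i
X[3] = 4.6631+4.3920i
X[4] = -3.1631-1.4001i

X = [-3, -3.1631+1.4001i, 4.6631-4.3920i, 4.6631+4.3920i, -3.1631-1.4001i]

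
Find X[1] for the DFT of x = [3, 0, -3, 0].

X[1] = Σ(n=0 to 3) x[n] · ω_4^(1n) where ω_4 = e^(-2πi/4)
= (3)·ω_4^0 + (0)·ω_4^1 + (-3)·ω_4^2 + (0)·ω_4^3

X[1] = 6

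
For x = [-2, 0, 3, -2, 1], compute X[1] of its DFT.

X[1] = Σ(n=0 to 4) x[n] · ω_5^(1n) where ω_5 = e^(-2πi/5)
= (-2)·ω_5^0 + (0)·ω_5^1 + (3)·ω_5^2 + (-2)·ω_5^3 + (1)·ω_5^4

X[1] = -2.5000-1.9879i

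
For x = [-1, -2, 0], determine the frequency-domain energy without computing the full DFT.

Parseval: Σ|x[n]|² = (1/N)Σ|X[k]|², so Σ|X[k]|² = N·Σ|x[n]|² = 3·5.0000

Σ|X[k]|² = N·Σ|x[n]|² = 3·5.0000 = 15.0000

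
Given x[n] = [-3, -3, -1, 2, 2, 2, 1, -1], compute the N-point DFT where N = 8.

X[k] = Σ(n=0 to 7) x[n] · ω_8^(nk)
where ω_8 = e^(-2πi/8)

Computing each X[k]:
X[0] = -1
X[1] = -10.6569+3.4142i
X[2] = -1+2i
X[3] = 0.6569-0.5858i
X[4] = -1
X[5] = 0.6569+0.5858i
X[6] = -1-2i
X[7] = -10.6569-3.4142i

X = [-1, -10.6569+3.4142i, -1+2i, 0.6569-0.5858i, -1, 0.6569+0.5858i, -1-2i, -10.6569-3.4142i]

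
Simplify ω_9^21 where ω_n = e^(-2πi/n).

Since ω_9^9 = 1, powers reduce modulo 9.
21 mod 9 = 3
So ω_9^21 = ω_9^3 = e^(-2πi·3/9)

ω_9^21 = ω_9^3 = -0.5000-0.8660i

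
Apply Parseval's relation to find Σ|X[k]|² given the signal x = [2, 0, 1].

Parseval: Σ|x[n]|² = (1/N)Σ|X[k]|², so Σ|X[k]|² = N·Σ|x[n]|² = 3·5.0000

Σ|X[k]|² = N·Σ|x[n]|² = 3·5.0000 = 15.0000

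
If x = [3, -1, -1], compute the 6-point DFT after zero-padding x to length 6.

Original 3-point DFT: [1, 4, 4]
Zero-padded 6-point DFT provides frequency interpolation.

DFT_6([x, 0, ...]) = [1, 3.0000+1.7321i, 4, 3, 4, 3.0000-1.7321i]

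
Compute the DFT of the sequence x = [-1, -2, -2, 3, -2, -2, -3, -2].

X[k] = Σ(n=0 to 7) x[n] · ω_8^(nk)
where ω_8 = e^(-2πi/8)

Computing each X[k]:
X[0] = -11
X[1] = -2.5355-4.5355i
X[2] = 2+5i
X[3] = 4.5355-2.5355i
X[4] = -5
X[5] = 4.5355+2.5355i
X[6] = 2-5i
X[7] = -2.5355+4.5355i

X = [-11, -2.5355-4.5355i, 2+5i, 4.5355-2.5355i, -5, 4.5355+2.5355i, 2-5i, -2.5355+4.5355i]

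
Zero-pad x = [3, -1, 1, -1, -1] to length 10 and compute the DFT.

Original 5-point DFT: [1, 2.3820-1.1756i, 4.6180+1.9021i, 4.6180-1.9021i, 2.3820+1.1756i]
Zero-padded 10-point DFT provides frequency interpolation.

DFT_10([x, 0, ...]) = [1, 3.6180+1.1756i, 2.3820-1.1756i, 1.3820+1.9021i, 4.6180+1.9021i, 5, 4.6180-1.9021i, 1.3820-1.9021i, 2.3820+1.1756i, 3.6180-1.1756i]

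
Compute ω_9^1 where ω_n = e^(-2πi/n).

ω_9^1 = e^(-2πi·1/9)
= cos(-2π·1/9) + i·sin(-2π·1/9)
= cos(-2π/9) + i·sin(-2π/9)

ω_9^1 = cos(-2π/9) + i·sin(-2π/9) = 0.7660-0.6428i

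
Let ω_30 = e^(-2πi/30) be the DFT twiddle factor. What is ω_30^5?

ω_30^5 = e^(-2πi·5/30)
= cos(-2π·5/30) + i·sin(-2π·5/30)
= cos(-10π/30) + i·sin(-10π/30)

ω_30^5 = cos(-10π/30) + i·sin(-10π/30) = 0.5000-0.8660i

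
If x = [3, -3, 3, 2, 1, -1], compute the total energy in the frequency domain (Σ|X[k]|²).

Parseval: Σ|x[n]|² = (1/N)Σ|X[k]|², so Σ|X[k]|² = N·Σ|x[n]|² = 6·33.0000

Σ|X[k]|² = N·Σ|x[n]|² = 6·33.0000 = 198.0000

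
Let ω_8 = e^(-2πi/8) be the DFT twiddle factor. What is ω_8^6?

ω_8^6 = e^(-2πi·6/8)
= cos(-2π·6/8) + i·sin(-2π·6/8)
= cos(-12π/8) + i·sin(-12π/8)

ω_8^6 = cos(-12π/8) + i·sin(-12π/8) = 1i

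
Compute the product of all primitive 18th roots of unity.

The primitive 18th roots of unity are ω_18^k for k coprime to 18: k ∈ {1, 5, 7, 11, 13, 17}
Their product equals the constant term of the cyclotomic polynomial Φ_18(x) up to sign.
For n ≥ 3, the product of all primitive nth roots of unity is 1. (For n=1 it is 1; for n=2 it is -1.)

1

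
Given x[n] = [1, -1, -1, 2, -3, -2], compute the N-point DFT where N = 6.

X[k] = Σ(n=0 to 5) x[n] · ω_6^(nk)
where ω_6 = e^(-2πi/6)

Computing each X[k]:
X[0] = -4
X[1] = -0.5000-2.5981i
X[2] = 6.5000+0.8660i
X[3] = -2
X[4] = 6.5000-0.8660i
X[5] = -0.5000+2.5981i

X = [-4, -0.5000-2.5981i, 6.5000+0.8660i, -2, 6.5000-0.8660i, -0.5000+2.5981i]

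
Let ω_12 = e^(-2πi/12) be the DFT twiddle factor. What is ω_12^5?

ω_12^5 = e^(-2πi·5/12)
= cos(-2π·5/12) + i·sin(-2π·5/12)
= cos(-10π/12) + i·sin(-10π/12)

ω_12^5 = cos(-10π/12) + i·sin(-10π/12) = -0.8660-0.5000i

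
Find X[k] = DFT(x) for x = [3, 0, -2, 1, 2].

X[k] = Σ(n=0 to 4) x[n] · ω_5^(nk)
where ω_5 = e^(-2πi/5)

Computing each X[k]:
X[0] = 4
X[1] = 4.4271+3.6655i
X[2] = 1.0729-1.6776i
X[3] = 1.0729+1.6776i
X[4] = 4.4271-3.6655i

X = [4, 4.4271+3.6655i, 1.0729-1.6776i, 1.0729+1.6776i, 4.4271-3.6655i]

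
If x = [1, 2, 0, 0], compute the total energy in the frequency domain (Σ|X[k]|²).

Parseval: Σ|x[n]|² = (1/N)Σ|X[k]|², so Σ|X[k]|² = N·Σ|x[n]|² = 4·5.0000

Σ|X[k]|² = N·Σ|x[n]|² = 4·5.0000 = 20.0000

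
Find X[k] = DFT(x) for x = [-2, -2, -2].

X[k] = Σ(n=0 to 2) x[n] · ω_3^(nk)
where ω_3 = e^(-2πi/3)

Computing each X[k]:
X[0] = -6
X[1] = 0
X[2] = 0

X = [-6, 0, 0]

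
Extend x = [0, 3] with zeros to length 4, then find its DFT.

Original 2-point DFT: [3, -3]
Zero-padded 4-point DFT provides frequency interpolation.

DFT_4([x, 0, ...]) = [3, -3i, -3, 3i]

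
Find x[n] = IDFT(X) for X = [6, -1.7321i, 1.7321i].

x[n] = (1/3) Σ(k=0 to 2) X[k] · e^(2πikn/3)

Computing each x[n]:
x[0] = 2
x[1] = 3
x[2] = 1

x = [2, 3, 1]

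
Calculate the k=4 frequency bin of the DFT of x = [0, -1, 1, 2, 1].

X[4] = Σ(n=0 to 4) x[n] · ω_5^(4n) where ω_5 = e^(-2πi/5)
= (0)·ω_5^0 + (-1)·ω_5^4 + (1)·ω_5^8 + (2)·ω_5^12 + (1)·ω_5^16

X[4] = -2.4271-2.4899i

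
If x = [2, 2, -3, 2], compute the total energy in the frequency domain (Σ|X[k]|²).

Parseval: Σ|x[n]|² = (1/N)Σ|X[k]|², so Σ|X[k]|² = N·Σ|x[n]|² = 4·21.0000

Σ|X[k]|² = N·Σ|x[n]|² = 4·21.0000 = 84.0000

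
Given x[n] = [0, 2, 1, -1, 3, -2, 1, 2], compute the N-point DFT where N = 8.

X[k] = Σ(n=0 to 7) x[n] · ω_8^(nk)
where ω_8 = e^(-2πi/8)

Computing each X[k]:
X[0] = 6
X[1] = 1.9497-0.7071i
X[2] = 1+1i
X[3] = -7.9497-0.7071i
X[4] = 4
X[5] = -7.9497+0.7071i
X[6] = 1-1i
X[7] = 1.9497+0.7071i

X = [6, 1.9497-0.7071i, 1+1i, -7.9497-0.7071i, 4, -7.9497+0.7071i, 1-1i, 1.9497+0.7071i]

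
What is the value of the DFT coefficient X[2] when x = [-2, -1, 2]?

X[2] = Σ(n=0 to 2) x[n] · ω_3^(2n) where ω_3 = e^(-2πi/3)
= (-2)·ω_3^0 + (-1)·ω_3^2 + (2)·ω_3^4

X[2] = -2.5000-2.5981i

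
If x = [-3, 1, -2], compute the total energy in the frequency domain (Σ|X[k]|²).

Parseval: Σ|x[n]|² = (1/N)Σ|X[k]|², so Σ|X[k]|² = N·Σ|x[n]|² = 3·14.0000

Σ|X[k]|² = N·Σ|x[n]|² = 3·14.0000 = 42.0000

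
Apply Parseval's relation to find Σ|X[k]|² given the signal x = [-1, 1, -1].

Parseval: Σ|x[n]|² = (1/N)Σ|X[k]|², so Σ|X[k]|² = N·Σ|x[n]|² = 3·3.0000

Σ|X[k]|² = N·Σ|x[n]|² = 3·3.0000 = 9.0000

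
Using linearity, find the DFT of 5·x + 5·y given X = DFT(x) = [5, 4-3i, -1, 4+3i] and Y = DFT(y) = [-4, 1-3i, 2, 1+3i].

By linearity: DFT(5x + 5y) = 5·DFT(x) + 5·DFT(y)
= 5·[5, 4-3i, -1, 4+3i] + 5·[-4, 1-3i, 2, 1+3i]

Computing element-wise:
Z[0] = 5·(5) + 5·(-4) = 5
Z[1] = 5·(4-3i) + 5·(1-3i) = 25-30i
Z[2] = 5·(-1) + 5·(2) = 5
Z[3] = 5·(4+3i) + 5·(1+3i) = 25+30i

DFT(5x + 5y) = 5·X + 5·Y = [5, 25-30i, 5, 25+30i]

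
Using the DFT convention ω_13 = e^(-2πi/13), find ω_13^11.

ω_13^11 = e^(-2πi·11/13)
= cos(-2π·11/13) + i·sin(-2π·11/13)
= cos(-22π/13) + i·sin(-22π/13)

ω_13^11 = cos(-22π/13) + i·sin(-22π/13) = 0.5681+0.8230i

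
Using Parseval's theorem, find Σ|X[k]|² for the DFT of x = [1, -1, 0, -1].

Parseval: Σ|x[n]|² = (1/N)Σ|X[k]|², so Σ|X[k]|² = N·Σ|x[n]|² = 4·3.0000

Σ|X[k]|² = N·Σ|x[n]|² = 4·3.0000 = 12.0000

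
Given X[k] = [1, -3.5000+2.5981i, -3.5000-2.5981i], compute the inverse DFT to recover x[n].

x[n] = (1/3) Σ(k=0 to 2) X[k] · e^(2πikn/3)

Computing each x[n]:
x[0] = -2
x[1] = 0
x[2] = 3

x = [-2, 0, 3]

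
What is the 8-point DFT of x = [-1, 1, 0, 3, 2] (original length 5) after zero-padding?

Original 5-point DFT: [5, -2.5000+2.7144i, -2.5000-2.2654i, -2.5000+2.2654i, -2.5000-2.7144i]
Zero-padded 8-point DFT provides frequency interpolation.

DFT_8([x, 0, ...]) = [5, -4.4142-2.8284i, 1+2i, -1.5858-2.8284i, -3, -1.5858+2.8284i, 1-2i, -4.4142+2.8284i]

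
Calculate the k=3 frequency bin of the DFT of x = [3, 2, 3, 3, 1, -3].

X[3] = Σ(n=0 to 5) x[n] · ω_6^(3n) where ω_6 = e^(-2πi/6)
= (3)·ω_6^0 + (2)·ω_6^3 + (3)·ω_6^6 + (3)·ω_6^9 + (1)·ω_6^12 + (-3)·ω_6^15

X[3] = 5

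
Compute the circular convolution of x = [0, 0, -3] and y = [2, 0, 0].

(x ⊛ y)[n] = Σ(m=0 to 2) x[m] · y[(n-m) mod 3]

Computing each output sample:
(x ⊛ y)[0] = 0
(x ⊛ y)[1] = 0
(x ⊛ y)[2] = -6

x ⊛ y = [0, 0, -6]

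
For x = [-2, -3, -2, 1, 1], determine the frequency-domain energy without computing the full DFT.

Parseval: Σ|x[n]|² = (1/N)Σ|X[k]|², so Σ|X[k]|² = N·Σ|x[n]|² = 5·19.0000

Σ|X[k]|² = N·Σ|x[n]|² = 5·19.0000 = 95.0000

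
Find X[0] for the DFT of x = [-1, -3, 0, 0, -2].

X[0] = Σ(n=0 to 4) x[n] · ω_5^0 = Σ x[n]
= (-1) + (-3) + (0) + (0) + (-2)

X[0] = -6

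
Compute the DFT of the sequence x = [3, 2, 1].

X[k] = Σ(n=0 to 2) x[n] · ω_3^(nk)
where ω_3 = e^(-2πi/3)

Computing each X[k]:
X[0] = 6
X[1] = 1.5000-0.8660i
X[2] = 1.5000+0.8660i

X = [6, 1.5000-0.8660i, 1.5000+0.8660i]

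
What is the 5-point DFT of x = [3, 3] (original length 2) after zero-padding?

Original 2-point DFT: [6, 0]
Zero-padded 5-point DFT provides frequency interpolation.

DFT_5([x, 0, ...]) = [6, 3.9271-2.8532i, 0.5729-1.7634i, 0.5729+1.7634i, 3.9271+2.8532i]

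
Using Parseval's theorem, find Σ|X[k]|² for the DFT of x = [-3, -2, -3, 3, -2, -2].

Parseval: Σ|x[n]|² = (1/N)Σ|X[k]|², so Σ|X[k]|² = N·Σ|x[n]|² = 6·39.0000

Σ|X[k]|² = N·Σ|x[n]|² = 6·39.0000 = 234.0000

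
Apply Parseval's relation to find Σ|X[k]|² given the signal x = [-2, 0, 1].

Parseval: Σ|x[n]|² = (1/N)Σ|X[k]|², so Σ|X[k]|² = N·Σ|x[n]|² = 3·5.0000

Σ|X[k]|² = N·Σ|x[n]|² = 3·5.0000 = 15.0000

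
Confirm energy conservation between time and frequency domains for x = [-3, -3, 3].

Time domain:
Σ|x[n]|² = |-3|² + |-3|² + |3|² = 27.0000

Frequency domain:
(1/3)Σ|X[k]|² = (1/3)(|-3|² + |-3.0000+5.1962i|² + |-3.0000-5.1962i|²) = (1/3)·81.0000 = 27.0000

Both sides agree, confirming Parseval's theorem.

Σ|x[n]|² = (1/N)Σ|X[k]|² = 27.0000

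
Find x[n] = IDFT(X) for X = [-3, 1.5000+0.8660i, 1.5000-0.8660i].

x[n] = (1/3) Σ(k=0 to 2) X[k] · e^(2πikn/3)

Computing each x[n]:
x[0] = 0
x[1] = -2
x[2] = -1

x = [0, -2, -1]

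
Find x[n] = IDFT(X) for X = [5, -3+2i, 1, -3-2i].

x[n] = (1/4) Σ(k=0 to 3) X[k] · e^(2πikn/4)

Computing each x[n]:
x[0] = 0
x[1] = 0
x[2] = 3
x[3] = 2

x = [0, 0, 3, 2]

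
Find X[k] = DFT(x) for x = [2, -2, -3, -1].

X[k] = Σ(n=0 to 3) x[n] · ω_4^(nk)
where ω_4 = e^(-2πi/4)

Computing each X[k]:
X[0] = -4
X[1] = 5+1i
X[2] = 2
X[3] = 5-1i

X = [-4, 5+1i, 2, 5-1i]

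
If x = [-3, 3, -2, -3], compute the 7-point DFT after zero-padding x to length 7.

Original 4-point DFT: [-5, -1-6i, -5, -1+6i]
Zero-padded 7-point DFT provides frequency interpolation.

DFT_7([x, 0, ...]) = [-5, 2.0184+0.9060i, -3.7361-6.1380i, -6.2823+0.0595i, -6.2823-0.0595i, -3.7361+6.1380i, 2.0184-0.9060i]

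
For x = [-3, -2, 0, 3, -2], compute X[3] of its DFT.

X[3] = Σ(n=0 to 4) x[n] · ω_5^(3n) where ω_5 = e^(-2πi/5)
= (-3)·ω_5^0 + (-2)·ω_5^3 + (0)·ω_5^6 + (3)·ω_5^9 + (-2)·ω_5^12

X[3] = 1.1631+2.8532i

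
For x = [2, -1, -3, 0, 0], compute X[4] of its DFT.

X[4] = Σ(n=0 to 4) x[n] · ω_5^(4n) where ω_5 = e^(-2πi/5)
= (2)·ω_5^0 + (-1)·ω_5^4 + (-3)·ω_5^8 + (0)·ω_5^12 + (0)·ω_5^16

X[4] = 4.1180-2.7144i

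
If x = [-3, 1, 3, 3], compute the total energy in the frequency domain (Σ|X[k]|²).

Parseval: Σ|x[n]|² = (1/N)Σ|X[k]|², so Σ|X[k]|² = N·Σ|x[n]|² = 4·28.0000

Σ|X[k]|² = N·Σ|x[n]|² = 4·28.0000 = 112.0000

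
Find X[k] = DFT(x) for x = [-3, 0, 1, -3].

X[k] = Σ(n=0 to 3) x[n] · ω_4^(nk)
where ω_4 = e^(-2πi/4)

Computing each X[k]:
X[0] = -5
X[1] = -4-3i
X[2] = 1
X[3] = -4+3i

X = [-5, -4-3i, 1, -4+3i]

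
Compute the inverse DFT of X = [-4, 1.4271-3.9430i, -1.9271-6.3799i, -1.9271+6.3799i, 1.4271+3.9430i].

x[n] = (1/5) Σ(k=0 to 4) X[k] · e^(2πikn/5)

Computing each x[n]:
x[0] = -1
x[1] = 3
x[2] = -3
x[3] = 0
x[4] = -3

x = [-1, 3, -3, 0, -3]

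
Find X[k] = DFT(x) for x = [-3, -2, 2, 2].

X[k] = Σ(n=0 to 3) x[n] · ω_4^(nk)
where ω_4 = e^(-2πi/4)

Computing each X[k]:
X[0] = -1
X[1] = -5+4i
X[2] = -1
X[3] = -5-4i

X = [-1, -5+4i, -1, -5-4i]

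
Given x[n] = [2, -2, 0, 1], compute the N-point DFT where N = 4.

X[k] = Σ(n=0 to 3) x[n] · ω_4^(nk)
where ω_4 = e^(-2πi/4)

Computing each X[k]:
X[0] = 1
X[1] = 2+3i
X[2] = 3
X[3] = 2-3i

X = [1, 2+3i, 3, 2-3i]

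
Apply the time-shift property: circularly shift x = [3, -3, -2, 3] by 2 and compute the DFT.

Time shift by 2: X_shifted[k] = ω_4^(2k) · X[k]
Shifted x = [-2, 3, 3, -3]

DFT(x[n-2]) = [1, -5-6i, 1, -5+6i]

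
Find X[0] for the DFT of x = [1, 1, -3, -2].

X[0] = Σ(n=0 to 3) x[n] · ω_4^0 = Σ x[n]
= (1) + (1) + (-3) + (-2)

X[0] = -3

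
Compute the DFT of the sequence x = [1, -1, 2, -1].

X[k] = Σ(n=0 to 3) x[n] · ω_4^(nk)
where ω_4 = e^(-2πi/4)

Computing each X[k]:
X[0] = 1
X[1] = -1
X[2] = 5
X[3] = -1

X = [1, -1, 5, -1]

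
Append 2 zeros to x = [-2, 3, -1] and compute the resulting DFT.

Original 3-point DFT: [0, -3.0000-3.4641i, -3.0000+3.4641i]
Zero-padded 5-point DFT provides frequency interpolation.

DFT_5([x, 0, ...]) = [0, -0.2639-2.2654i, -4.7361-2.7144i, -4.7361+2.7144i, -0.2639+2.2654i]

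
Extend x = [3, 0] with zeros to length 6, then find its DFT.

Original 2-point DFT: [3, 3]
Zero-padded 6-point DFT provides frequency interpolation.

DFT_6([x, 0, ...]) = [3, 3, 3, 3, 3, 3]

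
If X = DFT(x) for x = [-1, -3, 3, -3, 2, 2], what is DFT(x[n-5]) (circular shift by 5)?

Time shift by 5: X_shifted[k] = ω_6^(5k) · X[k]
Shifted x = [-3, 3, -3, 2, 2, -1]

DFT(x[n-5]) = [0, -3.5000+0.8660i, -1.5000-7.7942i, -8, -1.5000+7.7942i, -3.5000-0.8660i]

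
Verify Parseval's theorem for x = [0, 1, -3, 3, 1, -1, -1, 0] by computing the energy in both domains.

Time domain:
Σ|x[n]|² = |0|² + |1|² + |-3|² + |3|² + |1|² + |-1|² + |-1|² + |0|² = 22.0000

Frequency domain:
(1/8)Σ|X[k]|² = (1/8)(|0|² + |-1.7071-1.5355i|² + |5+3i|² + |-0.2929-5.5355i|² + |-6|² + |-0.2929+5.5355i|² + |5-3i|² + |-1.7071+1.5355i|²) = (1/8)·176.0000 = 22.0000

Both sides agree, confirming Parseval's theorem.

Σ|x[n]|² = (1/N)Σ|X[k]|² = 22.0000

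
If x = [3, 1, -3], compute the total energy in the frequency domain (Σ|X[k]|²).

Parseval: Σ|x[n]|² = (1/N)Σ|X[k]|², so Σ|X[k]|² = N·Σ|x[n]|² = 3·19.0000

Σ|X[k]|² = N·Σ|x[n]|² = 3·19.0000 = 57.0000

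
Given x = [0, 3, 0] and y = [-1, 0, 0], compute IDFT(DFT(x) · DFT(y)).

(x ⊛ y)[n] = Σ(m=0 to 2) x[m] · y[(n-m) mod 3]

Computing each output sample:
(x ⊛ y)[0] = 0
(x ⊛ y)[1] = -3
(x ⊛ y)[2] = 0

x ⊛ y = [0, -3, 0]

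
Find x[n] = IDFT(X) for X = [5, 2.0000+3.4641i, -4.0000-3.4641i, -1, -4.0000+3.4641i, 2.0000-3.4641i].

x[n] = (1/6) Σ(k=0 to 5) X[k] · e^(2πikn/6)

Computing each x[n]:
x[0] = 0
x[1] = 2
x[2] = -1
x[3] = -1
x[4] = 3
x[5] = 2

x = [0, 2, -1, -1, 3, 2]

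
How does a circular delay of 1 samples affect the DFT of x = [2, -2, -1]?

Time shift by 1: X_shifted[k] = ω_3^(1k) · X[k]
Shifted x = [-1, 2, -2]

DFT(x[n-1]) = [-1, -1.0000-3.4641i, -1.0000+3.4641i]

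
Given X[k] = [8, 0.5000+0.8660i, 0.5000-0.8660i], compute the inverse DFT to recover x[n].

x[n] = (1/3) Σ(k=0 to 2) X[k] · e^(2πikn/3)

Computing each x[n]:
x[0] = 3
x[1] = 2
x[2] = 3

x = [3, 2, 3]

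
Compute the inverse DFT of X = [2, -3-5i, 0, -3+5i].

x[n] = (1/4) Σ(k=0 to 3) X[k] · e^(2πikn/4)

Computing each x[n]:
x[0] = -1
x[1] = 3
x[2] = 2
x[3] = -2

x = [-1, 3, 2, -2]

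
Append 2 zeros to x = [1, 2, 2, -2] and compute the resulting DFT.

Original 4-point DFT: [3, -1-4i, 3, -1+4i]
Zero-padded 6-point DFT provides frequency interpolation.

DFT_6([x, 0, ...]) = [3, 3.0000-3.4641i, -3, 3, -3, 3.0000+3.4641i]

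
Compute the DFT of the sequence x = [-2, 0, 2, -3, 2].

X[k] = Σ(n=0 to 4) x[n] · ω_5^(nk)
where ω_5 = e^(-2πi/5)

Computing each X[k]:
X[0] = -1
X[1] = -0.5729-1.0368i
X[2] = -3.9271+5.9309i
X[3] = -3.9271-5.9309i
X[4] = -0.5729+1.0368i

X = [-1, -0.5729-1.0368i, -3.9271+5.9309i, -3.9271-5.9309i, -0.5729+1.0368i]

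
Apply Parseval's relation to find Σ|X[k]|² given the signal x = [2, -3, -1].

Parseval: Σ|x[n]|² = (1/N)Σ|X[k]|², so Σ|X[k]|² = N·Σ|x[n]|² = 3·14.0000

Σ|X[k]|² = N·Σ|x[n]|² = 3·14.0000 = 42.0000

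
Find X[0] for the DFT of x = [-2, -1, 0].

X[0] = Σ(n=0 to 2) x[n] · ω_3^0 = Σ x[n]
= (-2) + (-1) + (0)

X[0] = -3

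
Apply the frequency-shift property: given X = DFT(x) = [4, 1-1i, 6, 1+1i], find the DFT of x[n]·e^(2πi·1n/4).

Modulation property: DFT(ω_4^(-1n)·x[n]) = X[(k-1) mod 4], so circularly shift X by 1 positions.

X[k-1] = [1+1i, 4, 1-1i, 6]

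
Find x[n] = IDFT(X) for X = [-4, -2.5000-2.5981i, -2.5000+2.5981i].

x[n] = (1/3) Σ(k=0 to 2) X[k] · e^(2πikn/3)

Computing each x[n]:
x[0] = -3
x[1] = 1
x[2] = -2

x = [-3, 1, -2]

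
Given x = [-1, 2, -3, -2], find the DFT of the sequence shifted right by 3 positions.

Time shift by 3: X_shifted[k] = ω_4^(3k) · X[k]
Shifted x = [2, -3, -2, -1]

DFT(x[n-3]) = [-4, 4+2i, 4, 4-2i]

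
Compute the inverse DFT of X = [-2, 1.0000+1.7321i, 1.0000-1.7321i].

x[n] = (1/3) Σ(k=0 to 2) X[k] · e^(2πikn/3)

Computing each x[n]:
x[0] = 0
x[1] = -2
x[2] = 0

x = [0, -2, 0]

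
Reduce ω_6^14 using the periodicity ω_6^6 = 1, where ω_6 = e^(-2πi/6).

Since ω_6^6 = 1, powers reduce modulo 6.
14 mod 6 = 2
So ω_6^14 = ω_6^2 = e^(-2πi·2/6)

ω_6^14 = ω_6^2 = -0.5000-0.8660i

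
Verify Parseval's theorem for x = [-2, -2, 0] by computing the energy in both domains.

Time domain:
Σ|x[n]|² = |-2|² + |-2|² + |0|² = 8.0000

Frequency domain:
(1/3)Σ|X[k]|² = (1/3)(|-4|² + |-1.0000+1.7321i|² + |-1.0000-1.7321i|²) = (1/3)·24.0000 = 8.0000

Both sides agree, confirming Parseval's theorem.

Σ|x[n]|² = (1/N)Σ|X[k]|² = 8.0000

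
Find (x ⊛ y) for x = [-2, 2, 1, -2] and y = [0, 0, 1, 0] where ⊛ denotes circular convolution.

(x ⊛ y)[n] = Σ(m=0 to 3) x[m] · y[(n-m) mod 4]

Computing each output sample:
(x ⊛ y)[0] = 1
(x ⊛ y)[1] = -2
(x ⊛ y)[2] = -2
(x ⊛ y)[3] = 2

x ⊛ y = [1, -2, -2, 2]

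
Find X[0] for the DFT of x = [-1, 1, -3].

X[0] = Σ(n=0 to 2) x[n] · ω_3^0 = Σ x[n]
= (-1) + (1) + (-3)

X[0] = -3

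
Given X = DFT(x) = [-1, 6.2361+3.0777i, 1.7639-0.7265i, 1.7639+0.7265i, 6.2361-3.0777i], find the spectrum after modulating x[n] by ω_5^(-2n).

Modulation property: DFT(ω_5^(-2n)·x[n]) = X[(k-2) mod 5], so circularly shift X by 2 positions.

X[k-2] = [1.7639+0.7265i, 6.2361-3.0777i, -1, 6.2361+3.0777i, 1.7639-0.7265i]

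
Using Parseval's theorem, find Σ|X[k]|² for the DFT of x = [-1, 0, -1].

Parseval: Σ|x[n]|² = (1/N)Σ|X[k]|², so Σ|X[k]|² = N·Σ|x[n]|² = 3·2.0000

Σ|X[k]|² = N·Σ|x[n]|² = 3·2.0000 = 6.0000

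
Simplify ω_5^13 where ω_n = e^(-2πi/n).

Since ω_5^5 = 1, powers reduce modulo 5.
13 mod 5 = 3
So ω_5^13 = ω_5^3 = e^(-2πi·3/5)

ω_5^13 = ω_5^3 = -0.8090+0.5878i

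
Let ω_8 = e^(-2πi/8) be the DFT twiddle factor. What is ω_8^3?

ω_8^3 = e^(-2πi·3/8)
= cos(-2π·3/8) + i·sin(-2π·3/8)
= cos(-6π/8) + i·sin(-6π/8)

ω_8^3 = cos(-6π/8) + i·sin(-6π/8) = -0.7071-0.7071i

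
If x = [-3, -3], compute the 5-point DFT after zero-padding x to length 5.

Original 2-point DFT: [-6, 0]
Zero-padded 5-point DFT provides frequency interpolation.

DFT_5([x, 0, ...]) = [-6, -3.9271+2.8532i, -0.5729+1.7634i, -0.5729-1.7634i, -3.9271-2.8532i]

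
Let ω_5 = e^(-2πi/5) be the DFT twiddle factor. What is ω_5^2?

ω_5^2 = e^(-2πi·2/5)
= cos(-2π·2/5) + i·sin(-2π·2/5)
= cos(-4π/5) + i·sin(-4π/5)

ω_5^2 = cos(-4π/5) + i·sin(-4π/5) = -0.8090-0.5878i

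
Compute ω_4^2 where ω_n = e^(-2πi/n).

ω_4^2 = e^(-2πi·2/4)
= cos(-2π·2/4) + i·sin(-2π·2/4)
= cos(-4π/4) + i·sin(-4π/4)

ω_4^2 = cos(-4π/4) + i·sin(-4π/4) = -1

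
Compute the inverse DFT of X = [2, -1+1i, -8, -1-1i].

x[n] = (1/4) Σ(k=0 to 3) X[k] · e^(2πikn/4)

Computing each x[n]:
x[0] = -2
x[1] = 2
x[2] = -1
x[3] = 3

x = [-2, 2, -1, 3]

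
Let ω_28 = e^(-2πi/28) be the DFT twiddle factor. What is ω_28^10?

ω_28^10 = e^(-2πi·10/28)
= cos(-2π·10/28) + i·sin(-2π·10/28)
= cos(-20π/28) + i·sin(-20π/28)

ω_28^10 = cos(-20π/28) + i·sin(-20π/28) = -0.6235-0.7818i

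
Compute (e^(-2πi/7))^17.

Since ω_7^7 = 1, powers reduce modulo 7.
17 mod 7 = 3
So ω_7^17 = ω_7^3 = e^(-2πi·3/7)

ω_7^17 = ω_7^3 = -0.9010-0.4339i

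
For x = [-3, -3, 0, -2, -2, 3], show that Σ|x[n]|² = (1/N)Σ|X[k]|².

Time domain:
Σ|x[n]|² = |-3|² + |-3|² + |0|² + |-2|² + |-2|² + |3|² = 35.0000

Frequency domain:
(1/6)Σ|X[k]|² = (1/6)(|-7|² + |3.4641i|² + |-4.0000+6.9282i|² + |-3|² + |-4.0000-6.9282i|² + |-3.4641i|²) = (1/6)·210.0000 = 35.0000

Both sides agree, confirming Parseval's theorem.

Σ|x[n]|² = (1/N)Σ|X[k]|² = 35.0000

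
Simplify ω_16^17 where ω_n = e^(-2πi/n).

Since ω_16^16 = 1, powers reduce modulo 16.
17 mod 16 = 1
So ω_16^17 = ω_16^1 = e^(-2πi·1/16)

ω_16^17 = ω_16^1 = 0.9239-0.3827i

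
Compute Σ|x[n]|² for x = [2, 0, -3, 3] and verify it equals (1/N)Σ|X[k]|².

Time domain:
Σ|x[n]|² = |2|² + |0|² + |-3|² + |3|² = 22.0000

Frequency domain:
(1/4)Σ|X[k]|² = (1/4)(|2|² + |5+3i|² + |-4|² + |5-3i|²) = (1/4)·88.0000 = 22.0000

Both sides agree, confirming Parseval's theorem.

Σ|x[n]|² = (1/N)Σ|X[k]|² = 22.0000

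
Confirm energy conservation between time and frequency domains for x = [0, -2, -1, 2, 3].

Time domain:
Σ|x[n]|² = |0|² + |-2|² + |-1|² + |2|² + |3|² = 18.0000

Frequency domain:
(1/5)Σ|X[k]|² = (1/5)(|2|² + |-0.5000+6.5186i|² + |-0.5000+0.0858i|² + |-0.5000-0.0858i|² + |-0.5000-6.5186i|²) = (1/5)·90.0000 = 18.0000

Both sides agree, confirming Parseval's theorem.

Σ|x[n]|² = (1/N)Σ|X[k]|² = 18.0000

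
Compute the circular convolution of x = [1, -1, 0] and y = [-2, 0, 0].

(x ⊛ y)[n] = Σ(m=0 to 2) x[m] · y[(n-m) mod 3]

Computing each output sample:
(x ⊛ y)[0] = -2
(x ⊛ y)[1] = 2
(x ⊛ y)[2] = 0

x ⊛ y = [-2, 2, 0]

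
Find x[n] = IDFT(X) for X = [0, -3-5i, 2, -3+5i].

x[n] = (1/4) Σ(k=0 to 3) X[k] · e^(2πikn/4)

Computing each x[n]:
x[0] = -1
x[1] = 2
x[2] = 2
x[3] = -3

x = [-1, 2, 2, -3]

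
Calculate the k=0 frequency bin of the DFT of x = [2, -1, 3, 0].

X[0] = Σ(n=0 to 3) x[n] · ω_4^0 = Σ x[n]
= (2) + (-1) + (3) + (0)

X[0] = 4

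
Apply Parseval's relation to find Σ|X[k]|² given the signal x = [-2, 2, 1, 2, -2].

Parseval: Σ|x[n]|² = (1/N)Σ|X[k]|², so Σ|X[k]|² = N·Σ|x[n]|² = 5·17.0000

Σ|X[k]|² = N·Σ|x[n]|² = 5·17.0000 = 85.0000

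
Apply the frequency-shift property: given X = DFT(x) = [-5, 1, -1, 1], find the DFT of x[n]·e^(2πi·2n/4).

Modulation property: DFT(ω_4^(-2n)·x[n]) = X[(k-2) mod 4], so circularly shift X by 2 positions.

X[k-2] = [-1, 1, -5, 1]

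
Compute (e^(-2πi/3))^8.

Since ω_3^3 = 1, powers reduce modulo 3.
8 mod 3 = 2
So ω_3^8 = ω_3^2 = e^(-2πi·2/3)

ω_3^8 = ω_3^2 = -0.5000+0.8660i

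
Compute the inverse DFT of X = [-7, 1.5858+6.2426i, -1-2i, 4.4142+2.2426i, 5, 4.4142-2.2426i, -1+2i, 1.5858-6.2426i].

x[n] = (1/8) Σ(k=0 to 7) X[k] · e^(2πikn/8)

Computing each x[n]:
x[0] = 1
x[1] = -3
x[2] = -1
x[3] = -3
x[4] = -2
x[5] = 1
x[6] = 1
x[7] = -1

x = [1, -3, -1, -3, -2, 1, 1, -1]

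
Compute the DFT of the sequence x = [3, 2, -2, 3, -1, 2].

X[k] = Σ(n=0 to 5) x[n] · ω_6^(nk)
where ω_6 = e^(-2πi/6)

Computing each X[k]:
X[0] = 7
X[1] = 3.5000+0.8660i
X[2] = 5.5000-0.8660i
X[3] = -7
X[4] = 5.5000+0.8660i
X[5] = 3.5000-0.8660i

X = [7, 3.5000+0.8660i, 5.5000-0.8660i, -7, 5.5000+0.8660i, 3.5000-0.8660i]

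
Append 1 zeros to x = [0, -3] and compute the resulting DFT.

Original 2-point DFT: [-3, 3]
Zero-padded 3-point DFT provides frequency interpolation.

DFT_3([x, 0, ...]) = [-3, 1.5000+2.5981i, 1.5000-2.5981i]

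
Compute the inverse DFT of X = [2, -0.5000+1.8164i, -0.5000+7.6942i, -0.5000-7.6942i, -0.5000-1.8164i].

x[n] = (1/5) Σ(k=0 to 4) X[k] · e^(2πikn/5)

Computing each x[n]:
x[0] = 0
x[1] = -2
x[2] = 3
x[3] = -2
x[4] = 3

x = [0, -2, 3, -2, 3]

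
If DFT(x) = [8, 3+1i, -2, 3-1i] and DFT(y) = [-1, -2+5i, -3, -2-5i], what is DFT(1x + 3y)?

By linearity: DFT(1x + 3y) = 1·DFT(x) + 3·DFT(y)
= 1·[8, 3+1i, -2, 3-1i] + 3·[-1, -2+5i, -3, -2-5i]

Computing element-wise:
Z[0] = 1·(8) + 3·(-1) = 5
Z[1] = 1·(3+1i) + 3·(-2+5i) = -3+16i
Z[2] = 1·(-2) + 3·(-3) = -11
Z[3] = 1·(3-1i) + 3·(-2-5i) = -3-16i

DFT(1x + 3y) = 1·X + 3·Y = [5, -3+16i, -11, -3-16i]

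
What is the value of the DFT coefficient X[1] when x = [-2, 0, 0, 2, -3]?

X[1] = Σ(n=0 to 4) x[n] · ω_5^(1n) where ω_5 = e^(-2πi/5)
= (-2)·ω_5^0 + (0)·ω_5^1 + (0)·ω_5^2 + (2)·ω_5^3 + (-3)·ω_5^4

X[1] = -4.5451-1.6776i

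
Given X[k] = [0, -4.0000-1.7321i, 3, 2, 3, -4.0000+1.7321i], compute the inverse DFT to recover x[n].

x[n] = (1/6) Σ(k=0 to 5) X[k] · e^(2πikn/6)

Computing each x[n]:
x[0] = 0
x[1] = -1
x[2] = 1
x[3] = 2
x[4] = 0
x[5] = -2

x = [0, -1, 1, 2, 0, -2]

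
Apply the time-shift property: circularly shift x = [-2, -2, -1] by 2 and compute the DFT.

Time shift by 2: X_shifted[k] = ω_3^(2k) · X[k]
Shifted x = [-2, -1, -2]

DFT(x[n-2]) = [-5, -0.5000-0.8660i, -0.5000+0.8660i]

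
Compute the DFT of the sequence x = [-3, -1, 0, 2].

X[k] = Σ(n=0 to 3) x[n] · ω_4^(nk)
where ω_4 = e^(-2πi/4)

Computing each X[k]:
X[0] = -2
X[1] = -3+3i
X[2] = -4
X[3] = -3-3i

X = [-2, -3+3i, -4, -3-3i]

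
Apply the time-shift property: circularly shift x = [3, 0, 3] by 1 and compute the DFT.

Time shift by 1: X_shifted[k] = ω_3^(1k) · X[k]
Shifted x = [3, 3, 0]

DFT(x[n-1]) = [6, 1.5000-2.5981i, 1.5000+2.5981i]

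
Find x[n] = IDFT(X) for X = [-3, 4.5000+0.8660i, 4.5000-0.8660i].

x[n] = (1/3) Σ(k=0 to 2) X[k] · e^(2πikn/3)

Computing each x[n]:
x[0] = 2
x[1] = -3
x[2] = -2

x = [2, -3, -2]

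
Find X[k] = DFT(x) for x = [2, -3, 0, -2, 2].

X[k] = Σ(n=0 to 4) x[n] · ω_5^(nk)
where ω_5 = e^(-2πi/5)

Computing each X[k]:
X[0] = -1
X[1] = 3.3090+3.5797i
X[2] = 2.1910+4.8410i
X[3] = 2.1910-4.8410i
X[4] = 3.3090-3.5797i

X = [-1, 3.3090+3.5797i, 2.1910+4.8410i, 2.1910-4.8410i, 3.3090-3.5797i]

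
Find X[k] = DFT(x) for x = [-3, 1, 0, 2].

X[k] = Σ(n=0 to 3) x[n] · ω_4^(nk)
where ω_4 = e^(-2πi/4)

Computing each X[k]:
X[0] = 0
X[1] = -3+1i
X[2] = -6
X[3] = -3-1i

X = [0, -3+1i, -6, -3-1i]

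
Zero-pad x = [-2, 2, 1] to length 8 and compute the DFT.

Original 3-point DFT: [1, -3.5000-0.8660i, -3.5000+0.8660i]
Zero-padded 8-point DFT provides frequency interpolation.

DFT_8([x, 0, ...]) = [1, -0.5858-2.4142i, -3-2i, -3.4142-0.4142i, -3, -3.4142+0.4142i, -3+2i, -0.5858+2.4142i]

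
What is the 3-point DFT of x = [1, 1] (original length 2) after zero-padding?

Original 2-point DFT: [2, 0]
Zero-padded 3-point DFT provides frequency interpolation.

DFT_3([x, 0, ...]) = [2, 0.5000-0.8660i, 0.5000+0.8660i]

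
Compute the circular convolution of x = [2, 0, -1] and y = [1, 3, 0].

(x ⊛ y)[n] = Σ(m=0 to 2) x[m] · y[(n-m) mod 3]

Computing each output sample:
(x ⊛ y)[0] = -1
(x ⊛ y)[1] = 6
(x ⊛ y)[2] = -1

x ⊛ y = [-1, 6, -1]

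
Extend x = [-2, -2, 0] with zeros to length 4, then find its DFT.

Original 3-point DFT: [-4, -1.0000+1.7321i, -1.0000-1.7321i]
Zero-padded 4-point DFT provides frequency interpolation.

DFT_4([x, 0, ...]) = [-4, -2+2i, 0, -2-2i]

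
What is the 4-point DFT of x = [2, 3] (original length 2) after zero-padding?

Original 2-point DFT: [5, -1]
Zero-padded 4-point DFT provides frequency interpolation.

DFT_4([x, 0, ...]) = [5, 2-3i, -1, 2+3i]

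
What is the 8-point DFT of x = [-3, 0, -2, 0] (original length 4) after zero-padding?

Original 4-point DFT: [-5, -1, -5, -1]
Zero-padded 8-point DFT provides frequency interpolation.

DFT_8([x, 0, ...]) = [-5, -3+2i, -1, -3-2i, -5, -3+2i, -1, -3-2i]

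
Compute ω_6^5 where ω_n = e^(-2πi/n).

ω_6^5 = e^(-2πi·5/6)
= cos(-2π·5/6) + i·sin(-2π·5/6)
= cos(-10π/6) + i·sin(-10π/6)

ω_6^5 = cos(-10π/6) + i·sin(-10π/6) = 0.5000+0.8660i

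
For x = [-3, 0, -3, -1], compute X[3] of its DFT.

X[3] = Σ(n=0 to 3) x[n] · ω_4^(3n) where ω_4 = e^(-2πi/4)
= (-3)·ω_4^0 + (0)·ω_4^3 + (-3)·ω_4^6 + (-1)·ω_4^9

X[3] = 1i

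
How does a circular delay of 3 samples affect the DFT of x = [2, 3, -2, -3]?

Time shift by 3: X_shifted[k] = ω_4^(3k) · X[k]
Shifted x = [3, -2, -3, 2]

DFT(x[n-3]) = [0, 6+4i, 0, 6-4i]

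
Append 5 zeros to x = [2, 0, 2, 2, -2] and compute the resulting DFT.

Original 5-point DFT: [4, -1.8541-1.9021i, 4.8541-1.1756i, 4.8541+1.1756i, -1.8541+1.9021i]
Zero-padded 10-point DFT provides frequency interpolation.

DFT_10([x, 0, ...]) = [4, 3.6180-2.6287i, -1.8541-1.9021i, 1.3820+4.2533i, 4.8541-1.1756i, 0, 4.8541+1.1756i, 1.3820-4.2533i, -1.8541+1.9021i, 3.6180+2.6287i]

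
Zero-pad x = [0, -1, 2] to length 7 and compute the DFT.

Original 3-point DFT: [1, -0.5000+2.5981i, -0.5000-2.5981i]
Zero-padded 7-point DFT provides frequency interpolation.

DFT_7([x, 0, ...]) = [1, -1.0685-1.1680i, -1.5794+1.8427i, 2.1479+1.9975i, 2.1479-1.9975i, -1.5794-1.8427i, -1.0685+1.1680i]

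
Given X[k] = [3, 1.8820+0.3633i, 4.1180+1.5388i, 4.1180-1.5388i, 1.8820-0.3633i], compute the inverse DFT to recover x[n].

x[n] = (1/5) Σ(k=0 to 4) X[k] · e^(2πikn/5)

Computing each x[n]:
x[0] = 3
x[1] = -1
x[2] = 1
x[3] = 0
x[4] = 0

x = [3, -1, 1, 0, 0]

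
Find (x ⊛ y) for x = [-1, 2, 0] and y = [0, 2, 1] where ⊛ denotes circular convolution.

(x ⊛ y)[n] = Σ(m=0 to 2) x[m] · y[(n-m) mod 3]

Computing each output sample:
(x ⊛ y)[0] = 2
(x ⊛ y)[1] = -2
(x ⊛ y)[2] = 3

x ⊛ y = [2, -2, 3]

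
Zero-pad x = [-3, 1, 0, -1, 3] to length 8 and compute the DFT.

Original 5-point DFT: [0, -0.9549+1.3143i, -6.5451+2.1266i, -6.5451-2.1266i, -0.9549-1.3143i]
Zero-padded 8-point DFT provides frequency interpolation.

DFT_8([x, 0, ...]) = [0, -4.5858, -2i, -7.4142, 0, -7.4142, 2i, -4.5858]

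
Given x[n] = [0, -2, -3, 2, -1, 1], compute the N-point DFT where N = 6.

X[k] = Σ(n=0 to 5) x[n] · ω_6^(nk)
where ω_6 = e^(-2πi/6)

Computing each X[k]:
X[0] = -3
X[1] = -0.5000+4.3301i
X[2] = 4.5000+0.8660i
X[3] = -5
X[4] = 4.5000-0.8660i
X[5] = -0.5000-4.3301i

X = [-3, -0.5000+4.3301i, 4.5000+0.8660i, -5, 4.5000-0.8660i, -0.5000-4.3301i]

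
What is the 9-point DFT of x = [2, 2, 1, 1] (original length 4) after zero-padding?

Original 4-point DFT: [6, 1-1i, 0, 1+1i]
Zero-padded 9-point DFT provides frequency interpolation.

DFT_9([x, 0, ...]) = [6, 3.2057-3.1364i, 0.9076-1.4456i, 1.5000-0.8660i, 0.3867-0.9073i, 0.3867+0.9073i, 1.5000+0.8660i, 0.9076+1.4456i, 3.2057+3.1364i]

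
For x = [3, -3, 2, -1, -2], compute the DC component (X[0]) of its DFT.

X[0] = Σ(n=0 to 4) x[n] · ω_5^0 = Σ x[n]
= (3) + (-3) + (2) + (-1) + (-2)

X[0] = -1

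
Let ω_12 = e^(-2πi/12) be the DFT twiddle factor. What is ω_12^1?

ω_12^1 = e^(-2πi·1/12)
= cos(-2π·1/12) + i·sin(-2π·1/12)
= cos(-2π/12) + i·sin(-2π/12)

ω_12^1 = cos(-2π/12) + i·sin(-2π/12) = 0.8660-0.5000i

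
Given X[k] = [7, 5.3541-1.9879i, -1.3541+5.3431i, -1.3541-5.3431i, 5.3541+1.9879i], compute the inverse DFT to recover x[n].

x[n] = (1/5) Σ(k=0 to 4) X[k] · e^(2πikn/5)

Computing each x[n]:
x[0] = 3
x[1] = 2
x[2] = 2
x[3] = -3
x[4] = 3

x = [3, 2, 2, -3, 3]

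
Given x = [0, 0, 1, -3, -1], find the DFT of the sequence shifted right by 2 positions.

Time shift by 2: X_shifted[k] = ω_5^(2k) · X[k]
Shifted x = [-3, -1, 0, 0, 1]

DFT(x[n-2]) = [-3, -3.0000+1.9021i, -3.0000+1.1756i, -3.0000-1.1756i, -3.0000-1.9021i]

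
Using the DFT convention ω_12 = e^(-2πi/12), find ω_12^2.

ω_12^2 = e^(-2πi·2/12)
= cos(-2π·2/12) + i·sin(-2π·2/12)
= cos(-4π/12) + i·sin(-4π/12)

ω_12^2 = cos(-4π/12) + i·sin(-4π/12) = 0.5000-0.8660i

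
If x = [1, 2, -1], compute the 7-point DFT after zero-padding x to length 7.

Original 3-point DFT: [2, 0.5000-2.5981i, 0.5000+2.5981i]
Zero-padded 7-point DFT provides frequency interpolation.

DFT_7([x, 0, ...]) = [2, 2.4695-0.5887i, 1.4559-2.3837i, -1.4254-1.6496i, -1.4254+1.6496i, 1.4559+2.3837i, 2.4695+0.5887i]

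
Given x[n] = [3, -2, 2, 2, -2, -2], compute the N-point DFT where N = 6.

X[k] = Σ(n=0 to 5) x[n] · ω_6^(nk)
where ω_6 = e^(-2πi/6)

Computing each X[k]:
X[0] = 1
X[1] = -1.0000-3.4641i
X[2] = 7.0000+3.4641i
X[3] = 5
X[4] = 7.0000-3.4641i
X[5] = -1.0000+3.4641i

X = [1, -1.0000-3.4641i, 7.0000+3.4641i, 5, 7.0000-3.4641i, -1.0000+3.4641i]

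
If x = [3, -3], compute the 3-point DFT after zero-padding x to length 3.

Original 2-point DFT: [0, 6]
Zero-padded 3-point DFT provides frequency interpolation.

DFT_3([x, 0, ...]) = [0, 4.5000+2.5981i, 4.5000-2.5981i]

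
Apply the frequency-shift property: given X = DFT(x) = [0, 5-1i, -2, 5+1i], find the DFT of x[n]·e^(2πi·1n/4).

Modulation property: DFT(ω_4^(-1n)·x[n]) = X[(k-1) mod 4], so circularly shift X by 1 positions.

X[k-1] = [5+1i, 0, 5-1i, -2]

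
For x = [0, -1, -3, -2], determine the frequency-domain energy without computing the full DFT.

Parseval: Σ|x[n]|² = (1/N)Σ|X[k]|², so Σ|X[k]|² = N·Σ|x[n]|² = 4·14.0000

Σ|X[k]|² = N·Σ|x[n]|² = 4·14.0000 = 56.0000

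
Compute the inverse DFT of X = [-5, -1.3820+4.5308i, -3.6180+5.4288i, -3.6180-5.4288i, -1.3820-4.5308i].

x[n] = (1/5) Σ(k=0 to 4) X[k] · e^(2πikn/5)

Computing each x[n]:
x[0] = -3
x[1] = -3
x[2] = 0
x[3] = -2
x[4] = 3

x = [-3, -3, 0, -2, 3]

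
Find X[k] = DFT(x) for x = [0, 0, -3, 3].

X[k] = Σ(n=0 to 3) x[n] · ω_4^(nk)
where ω_4 = e^(-2πi/4)

Computing each X[k]:
X[0] = 0
X[1] = 3+3i
X[2] = -6
X[3] = 3-3i

X = [0, 3+3i, -6, 3-3i]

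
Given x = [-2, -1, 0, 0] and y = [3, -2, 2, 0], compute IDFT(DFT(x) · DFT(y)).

(x ⊛ y)[n] = Σ(m=0 to 3) x[m] · y[(n-m) mod 4]

Computing each output sample:
(x ⊛ y)[0] = -6
(x ⊛ y)[1] = 1
(x ⊛ y)[2] = -2
(x ⊛ y)[3] = -2

x ⊛ y = [-6, 1, -2, -2]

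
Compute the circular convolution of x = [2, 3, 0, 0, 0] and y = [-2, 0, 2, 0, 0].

(x ⊛ y)[n] = Σ(m=0 to 4) x[m] · y[(n-m) mod 5]

Computing each output sample:
(x ⊛ y)[0] = -4
(x ⊛ y)[1] = -6
(x ⊛ y)[2] = 4
(x ⊛ y)[3] = 6
(x ⊛ y)[4] = 0

x ⊛ y = [-4, -6, 4, 6, 0]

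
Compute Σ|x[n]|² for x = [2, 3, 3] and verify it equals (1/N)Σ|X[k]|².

Time domain:
Σ|x[n]|² = |2|² + |3|² + |3|² = 22.0000

Frequency domain:
(1/3)Σ|X[k]|² = (1/3)(|8|² + |-1|² + |-1|²) = (1/3)·66.0000 = 22.0000

Both sides agree, confirming Parseval's theorem.

Σ|x[n]|² = (1/N)Σ|X[k]|² = 22.0000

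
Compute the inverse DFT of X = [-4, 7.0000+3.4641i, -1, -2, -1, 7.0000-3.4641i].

x[n] = (1/6) Σ(k=0 to 5) X[k] · e^(2πikn/6)

Computing each x[n]:
x[0] = 1
x[1] = 0
x[2] = -3
x[3] = -3
x[4] = -1
x[5] = 2

x = [1, 0, -3, -3, -1, 2]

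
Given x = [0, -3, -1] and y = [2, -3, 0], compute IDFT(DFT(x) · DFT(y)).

(x ⊛ y)[n] = Σ(m=0 to 2) x[m] · y[(n-m) mod 3]

Computing each output sample:
(x ⊛ y)[0] = 3
(x ⊛ y)[1] = -6
(x ⊛ y)[2] = 7

x ⊛ y = [3, -6, 7]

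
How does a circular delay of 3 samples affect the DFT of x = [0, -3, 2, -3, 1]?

Time shift by 3: X_shifted[k] = ω_5^(3k) · X[k]
Shifted x = [2, -3, 1, 0, -3]

DFT(x[n-3]) = [-3, -0.6631-0.5878i, 7.1631+0.9511i, 7.1631-0.9511i, -0.6631+0.5878i]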